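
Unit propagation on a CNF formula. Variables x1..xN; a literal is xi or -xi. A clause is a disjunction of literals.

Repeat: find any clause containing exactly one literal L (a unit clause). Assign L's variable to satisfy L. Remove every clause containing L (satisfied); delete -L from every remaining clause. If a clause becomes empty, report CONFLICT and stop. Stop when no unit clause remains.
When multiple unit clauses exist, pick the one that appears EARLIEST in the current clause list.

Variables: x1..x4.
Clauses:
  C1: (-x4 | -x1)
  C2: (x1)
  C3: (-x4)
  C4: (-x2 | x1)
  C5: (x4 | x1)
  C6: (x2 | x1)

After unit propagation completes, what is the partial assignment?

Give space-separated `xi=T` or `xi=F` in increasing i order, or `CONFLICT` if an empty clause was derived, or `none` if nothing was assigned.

Answer: x1=T x4=F

Derivation:
unit clause [1] forces x1=T; simplify:
  drop -1 from [-4, -1] -> [-4]
  satisfied 4 clause(s); 2 remain; assigned so far: [1]
unit clause [-4] forces x4=F; simplify:
  satisfied 2 clause(s); 0 remain; assigned so far: [1, 4]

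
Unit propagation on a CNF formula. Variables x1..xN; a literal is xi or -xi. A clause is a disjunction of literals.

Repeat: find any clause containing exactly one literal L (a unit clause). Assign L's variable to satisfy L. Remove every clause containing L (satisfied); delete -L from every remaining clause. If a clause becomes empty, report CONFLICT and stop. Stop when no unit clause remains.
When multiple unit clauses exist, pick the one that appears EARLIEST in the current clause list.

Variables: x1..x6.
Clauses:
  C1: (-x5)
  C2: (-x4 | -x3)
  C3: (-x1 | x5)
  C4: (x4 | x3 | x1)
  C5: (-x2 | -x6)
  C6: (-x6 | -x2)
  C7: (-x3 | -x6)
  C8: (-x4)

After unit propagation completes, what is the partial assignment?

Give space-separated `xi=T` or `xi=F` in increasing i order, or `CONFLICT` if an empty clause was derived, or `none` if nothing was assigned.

unit clause [-5] forces x5=F; simplify:
  drop 5 from [-1, 5] -> [-1]
  satisfied 1 clause(s); 7 remain; assigned so far: [5]
unit clause [-1] forces x1=F; simplify:
  drop 1 from [4, 3, 1] -> [4, 3]
  satisfied 1 clause(s); 6 remain; assigned so far: [1, 5]
unit clause [-4] forces x4=F; simplify:
  drop 4 from [4, 3] -> [3]
  satisfied 2 clause(s); 4 remain; assigned so far: [1, 4, 5]
unit clause [3] forces x3=T; simplify:
  drop -3 from [-3, -6] -> [-6]
  satisfied 1 clause(s); 3 remain; assigned so far: [1, 3, 4, 5]
unit clause [-6] forces x6=F; simplify:
  satisfied 3 clause(s); 0 remain; assigned so far: [1, 3, 4, 5, 6]

Answer: x1=F x3=T x4=F x5=F x6=F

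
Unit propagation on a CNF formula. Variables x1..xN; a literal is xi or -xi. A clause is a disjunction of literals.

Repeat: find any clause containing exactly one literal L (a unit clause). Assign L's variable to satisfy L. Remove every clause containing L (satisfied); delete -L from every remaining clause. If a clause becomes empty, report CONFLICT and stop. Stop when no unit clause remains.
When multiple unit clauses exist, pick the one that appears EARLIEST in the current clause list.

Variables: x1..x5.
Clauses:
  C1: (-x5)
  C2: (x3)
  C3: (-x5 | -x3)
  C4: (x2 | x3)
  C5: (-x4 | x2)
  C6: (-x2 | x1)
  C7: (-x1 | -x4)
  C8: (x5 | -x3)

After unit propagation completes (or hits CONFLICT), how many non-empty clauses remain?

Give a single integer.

Answer: 3

Derivation:
unit clause [-5] forces x5=F; simplify:
  drop 5 from [5, -3] -> [-3]
  satisfied 2 clause(s); 6 remain; assigned so far: [5]
unit clause [3] forces x3=T; simplify:
  drop -3 from [-3] -> [] (empty!)
  satisfied 2 clause(s); 4 remain; assigned so far: [3, 5]
CONFLICT (empty clause)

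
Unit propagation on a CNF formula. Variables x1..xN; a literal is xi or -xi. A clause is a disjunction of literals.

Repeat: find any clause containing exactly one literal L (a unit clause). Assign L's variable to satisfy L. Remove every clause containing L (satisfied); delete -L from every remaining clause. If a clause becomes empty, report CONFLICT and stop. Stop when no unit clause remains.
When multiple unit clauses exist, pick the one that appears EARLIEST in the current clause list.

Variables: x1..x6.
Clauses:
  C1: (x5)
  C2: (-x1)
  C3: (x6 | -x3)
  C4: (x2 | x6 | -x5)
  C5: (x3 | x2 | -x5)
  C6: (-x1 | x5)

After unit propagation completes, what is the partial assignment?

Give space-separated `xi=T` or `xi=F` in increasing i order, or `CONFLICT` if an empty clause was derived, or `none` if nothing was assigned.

Answer: x1=F x5=T

Derivation:
unit clause [5] forces x5=T; simplify:
  drop -5 from [2, 6, -5] -> [2, 6]
  drop -5 from [3, 2, -5] -> [3, 2]
  satisfied 2 clause(s); 4 remain; assigned so far: [5]
unit clause [-1] forces x1=F; simplify:
  satisfied 1 clause(s); 3 remain; assigned so far: [1, 5]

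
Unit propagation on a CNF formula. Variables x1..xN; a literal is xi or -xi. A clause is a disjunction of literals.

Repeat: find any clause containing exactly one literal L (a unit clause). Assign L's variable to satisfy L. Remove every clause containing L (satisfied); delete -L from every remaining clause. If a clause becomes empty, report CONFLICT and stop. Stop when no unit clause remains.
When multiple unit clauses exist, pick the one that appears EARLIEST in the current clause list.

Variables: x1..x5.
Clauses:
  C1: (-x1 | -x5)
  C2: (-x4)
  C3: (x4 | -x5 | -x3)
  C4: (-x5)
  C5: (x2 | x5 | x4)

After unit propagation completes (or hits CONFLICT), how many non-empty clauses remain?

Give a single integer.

Answer: 0

Derivation:
unit clause [-4] forces x4=F; simplify:
  drop 4 from [4, -5, -3] -> [-5, -3]
  drop 4 from [2, 5, 4] -> [2, 5]
  satisfied 1 clause(s); 4 remain; assigned so far: [4]
unit clause [-5] forces x5=F; simplify:
  drop 5 from [2, 5] -> [2]
  satisfied 3 clause(s); 1 remain; assigned so far: [4, 5]
unit clause [2] forces x2=T; simplify:
  satisfied 1 clause(s); 0 remain; assigned so far: [2, 4, 5]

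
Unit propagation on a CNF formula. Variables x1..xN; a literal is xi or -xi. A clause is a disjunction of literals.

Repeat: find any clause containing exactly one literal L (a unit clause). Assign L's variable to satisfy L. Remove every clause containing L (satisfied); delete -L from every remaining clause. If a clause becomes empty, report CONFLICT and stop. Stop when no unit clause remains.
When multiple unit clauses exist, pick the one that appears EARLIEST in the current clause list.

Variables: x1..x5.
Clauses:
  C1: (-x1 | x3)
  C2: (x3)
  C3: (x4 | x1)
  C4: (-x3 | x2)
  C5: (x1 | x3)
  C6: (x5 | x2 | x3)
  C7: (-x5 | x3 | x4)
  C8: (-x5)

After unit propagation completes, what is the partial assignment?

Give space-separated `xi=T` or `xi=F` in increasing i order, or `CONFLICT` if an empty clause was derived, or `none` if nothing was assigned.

unit clause [3] forces x3=T; simplify:
  drop -3 from [-3, 2] -> [2]
  satisfied 5 clause(s); 3 remain; assigned so far: [3]
unit clause [2] forces x2=T; simplify:
  satisfied 1 clause(s); 2 remain; assigned so far: [2, 3]
unit clause [-5] forces x5=F; simplify:
  satisfied 1 clause(s); 1 remain; assigned so far: [2, 3, 5]

Answer: x2=T x3=T x5=F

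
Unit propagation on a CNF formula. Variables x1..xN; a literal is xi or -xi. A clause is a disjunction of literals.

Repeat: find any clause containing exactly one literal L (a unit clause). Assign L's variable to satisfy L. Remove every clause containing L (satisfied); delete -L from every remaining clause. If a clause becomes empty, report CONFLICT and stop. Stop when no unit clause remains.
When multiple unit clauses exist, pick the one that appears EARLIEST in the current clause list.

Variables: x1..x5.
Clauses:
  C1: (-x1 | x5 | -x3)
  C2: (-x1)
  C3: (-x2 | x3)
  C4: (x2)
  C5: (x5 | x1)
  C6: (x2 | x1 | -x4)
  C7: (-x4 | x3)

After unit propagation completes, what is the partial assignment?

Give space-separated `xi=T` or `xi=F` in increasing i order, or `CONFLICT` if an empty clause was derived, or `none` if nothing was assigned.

unit clause [-1] forces x1=F; simplify:
  drop 1 from [5, 1] -> [5]
  drop 1 from [2, 1, -4] -> [2, -4]
  satisfied 2 clause(s); 5 remain; assigned so far: [1]
unit clause [2] forces x2=T; simplify:
  drop -2 from [-2, 3] -> [3]
  satisfied 2 clause(s); 3 remain; assigned so far: [1, 2]
unit clause [3] forces x3=T; simplify:
  satisfied 2 clause(s); 1 remain; assigned so far: [1, 2, 3]
unit clause [5] forces x5=T; simplify:
  satisfied 1 clause(s); 0 remain; assigned so far: [1, 2, 3, 5]

Answer: x1=F x2=T x3=T x5=T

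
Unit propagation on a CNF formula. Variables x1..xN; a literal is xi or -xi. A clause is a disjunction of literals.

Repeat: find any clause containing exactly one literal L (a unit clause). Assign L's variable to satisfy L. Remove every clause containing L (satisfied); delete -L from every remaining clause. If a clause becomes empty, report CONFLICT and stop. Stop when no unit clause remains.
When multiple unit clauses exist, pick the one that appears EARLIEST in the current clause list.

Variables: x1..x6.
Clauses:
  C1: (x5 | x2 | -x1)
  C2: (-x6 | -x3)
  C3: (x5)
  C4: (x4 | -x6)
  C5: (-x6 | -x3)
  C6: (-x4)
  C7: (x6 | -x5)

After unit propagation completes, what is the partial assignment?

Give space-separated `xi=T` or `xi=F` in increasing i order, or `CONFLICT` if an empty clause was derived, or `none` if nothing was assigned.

Answer: CONFLICT

Derivation:
unit clause [5] forces x5=T; simplify:
  drop -5 from [6, -5] -> [6]
  satisfied 2 clause(s); 5 remain; assigned so far: [5]
unit clause [-4] forces x4=F; simplify:
  drop 4 from [4, -6] -> [-6]
  satisfied 1 clause(s); 4 remain; assigned so far: [4, 5]
unit clause [-6] forces x6=F; simplify:
  drop 6 from [6] -> [] (empty!)
  satisfied 3 clause(s); 1 remain; assigned so far: [4, 5, 6]
CONFLICT (empty clause)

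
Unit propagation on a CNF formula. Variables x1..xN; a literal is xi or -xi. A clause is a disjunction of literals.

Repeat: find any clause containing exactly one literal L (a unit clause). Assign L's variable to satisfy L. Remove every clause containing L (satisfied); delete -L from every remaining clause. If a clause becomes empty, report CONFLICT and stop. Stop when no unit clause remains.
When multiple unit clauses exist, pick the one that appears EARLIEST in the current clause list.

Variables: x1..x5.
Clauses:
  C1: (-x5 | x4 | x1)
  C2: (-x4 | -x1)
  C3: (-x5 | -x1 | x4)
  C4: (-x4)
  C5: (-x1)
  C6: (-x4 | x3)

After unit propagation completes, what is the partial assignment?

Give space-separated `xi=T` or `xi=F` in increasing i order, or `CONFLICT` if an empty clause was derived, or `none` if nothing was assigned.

Answer: x1=F x4=F x5=F

Derivation:
unit clause [-4] forces x4=F; simplify:
  drop 4 from [-5, 4, 1] -> [-5, 1]
  drop 4 from [-5, -1, 4] -> [-5, -1]
  satisfied 3 clause(s); 3 remain; assigned so far: [4]
unit clause [-1] forces x1=F; simplify:
  drop 1 from [-5, 1] -> [-5]
  satisfied 2 clause(s); 1 remain; assigned so far: [1, 4]
unit clause [-5] forces x5=F; simplify:
  satisfied 1 clause(s); 0 remain; assigned so far: [1, 4, 5]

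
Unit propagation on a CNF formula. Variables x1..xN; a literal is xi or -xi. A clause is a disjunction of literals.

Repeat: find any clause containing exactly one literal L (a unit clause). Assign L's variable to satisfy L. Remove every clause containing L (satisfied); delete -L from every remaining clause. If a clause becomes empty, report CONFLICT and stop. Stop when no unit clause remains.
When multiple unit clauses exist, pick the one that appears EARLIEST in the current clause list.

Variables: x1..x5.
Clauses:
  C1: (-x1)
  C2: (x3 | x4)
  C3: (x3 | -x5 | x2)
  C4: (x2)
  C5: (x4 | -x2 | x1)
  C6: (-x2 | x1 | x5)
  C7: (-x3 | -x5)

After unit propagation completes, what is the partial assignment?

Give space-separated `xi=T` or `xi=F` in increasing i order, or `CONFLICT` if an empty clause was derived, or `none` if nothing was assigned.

unit clause [-1] forces x1=F; simplify:
  drop 1 from [4, -2, 1] -> [4, -2]
  drop 1 from [-2, 1, 5] -> [-2, 5]
  satisfied 1 clause(s); 6 remain; assigned so far: [1]
unit clause [2] forces x2=T; simplify:
  drop -2 from [4, -2] -> [4]
  drop -2 from [-2, 5] -> [5]
  satisfied 2 clause(s); 4 remain; assigned so far: [1, 2]
unit clause [4] forces x4=T; simplify:
  satisfied 2 clause(s); 2 remain; assigned so far: [1, 2, 4]
unit clause [5] forces x5=T; simplify:
  drop -5 from [-3, -5] -> [-3]
  satisfied 1 clause(s); 1 remain; assigned so far: [1, 2, 4, 5]
unit clause [-3] forces x3=F; simplify:
  satisfied 1 clause(s); 0 remain; assigned so far: [1, 2, 3, 4, 5]

Answer: x1=F x2=T x3=F x4=T x5=T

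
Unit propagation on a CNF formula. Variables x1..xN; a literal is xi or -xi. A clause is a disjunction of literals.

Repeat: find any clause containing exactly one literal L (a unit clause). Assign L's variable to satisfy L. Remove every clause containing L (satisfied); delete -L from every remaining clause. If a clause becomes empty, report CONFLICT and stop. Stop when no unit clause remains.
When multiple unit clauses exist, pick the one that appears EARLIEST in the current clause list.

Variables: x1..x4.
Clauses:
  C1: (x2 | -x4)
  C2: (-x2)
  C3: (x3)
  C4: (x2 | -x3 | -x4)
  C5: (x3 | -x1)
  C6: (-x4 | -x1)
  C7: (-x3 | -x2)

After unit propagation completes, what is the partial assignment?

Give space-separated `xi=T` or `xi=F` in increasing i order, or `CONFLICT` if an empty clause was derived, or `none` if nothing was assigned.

unit clause [-2] forces x2=F; simplify:
  drop 2 from [2, -4] -> [-4]
  drop 2 from [2, -3, -4] -> [-3, -4]
  satisfied 2 clause(s); 5 remain; assigned so far: [2]
unit clause [-4] forces x4=F; simplify:
  satisfied 3 clause(s); 2 remain; assigned so far: [2, 4]
unit clause [3] forces x3=T; simplify:
  satisfied 2 clause(s); 0 remain; assigned so far: [2, 3, 4]

Answer: x2=F x3=T x4=F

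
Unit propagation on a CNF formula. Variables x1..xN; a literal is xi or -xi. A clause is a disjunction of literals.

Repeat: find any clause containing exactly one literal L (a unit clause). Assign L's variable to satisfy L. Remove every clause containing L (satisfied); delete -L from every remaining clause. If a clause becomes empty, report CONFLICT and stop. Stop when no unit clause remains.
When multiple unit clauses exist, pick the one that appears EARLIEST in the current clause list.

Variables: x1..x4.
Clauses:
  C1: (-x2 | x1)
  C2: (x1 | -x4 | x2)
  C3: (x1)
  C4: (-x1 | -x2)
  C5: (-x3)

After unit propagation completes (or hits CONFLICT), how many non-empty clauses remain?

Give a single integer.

unit clause [1] forces x1=T; simplify:
  drop -1 from [-1, -2] -> [-2]
  satisfied 3 clause(s); 2 remain; assigned so far: [1]
unit clause [-2] forces x2=F; simplify:
  satisfied 1 clause(s); 1 remain; assigned so far: [1, 2]
unit clause [-3] forces x3=F; simplify:
  satisfied 1 clause(s); 0 remain; assigned so far: [1, 2, 3]

Answer: 0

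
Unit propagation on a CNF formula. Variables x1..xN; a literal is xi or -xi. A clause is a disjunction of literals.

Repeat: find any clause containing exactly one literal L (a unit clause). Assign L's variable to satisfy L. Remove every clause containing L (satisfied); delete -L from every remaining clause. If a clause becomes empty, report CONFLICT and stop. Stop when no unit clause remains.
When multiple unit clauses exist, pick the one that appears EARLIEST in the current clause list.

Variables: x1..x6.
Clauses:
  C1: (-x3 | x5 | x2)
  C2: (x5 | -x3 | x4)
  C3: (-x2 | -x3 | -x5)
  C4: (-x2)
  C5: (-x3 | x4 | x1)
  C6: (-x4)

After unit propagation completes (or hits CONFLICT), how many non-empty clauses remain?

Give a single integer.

Answer: 3

Derivation:
unit clause [-2] forces x2=F; simplify:
  drop 2 from [-3, 5, 2] -> [-3, 5]
  satisfied 2 clause(s); 4 remain; assigned so far: [2]
unit clause [-4] forces x4=F; simplify:
  drop 4 from [5, -3, 4] -> [5, -3]
  drop 4 from [-3, 4, 1] -> [-3, 1]
  satisfied 1 clause(s); 3 remain; assigned so far: [2, 4]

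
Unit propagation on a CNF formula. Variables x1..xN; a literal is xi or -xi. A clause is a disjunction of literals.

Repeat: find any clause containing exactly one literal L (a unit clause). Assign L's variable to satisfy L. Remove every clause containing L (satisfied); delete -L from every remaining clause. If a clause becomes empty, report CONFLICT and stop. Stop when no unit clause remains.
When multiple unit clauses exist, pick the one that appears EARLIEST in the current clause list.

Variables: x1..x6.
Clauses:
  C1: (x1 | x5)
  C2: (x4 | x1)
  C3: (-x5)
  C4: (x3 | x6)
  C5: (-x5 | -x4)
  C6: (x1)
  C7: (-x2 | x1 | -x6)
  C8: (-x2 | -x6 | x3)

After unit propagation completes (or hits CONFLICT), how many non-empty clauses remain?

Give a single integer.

unit clause [-5] forces x5=F; simplify:
  drop 5 from [1, 5] -> [1]
  satisfied 2 clause(s); 6 remain; assigned so far: [5]
unit clause [1] forces x1=T; simplify:
  satisfied 4 clause(s); 2 remain; assigned so far: [1, 5]

Answer: 2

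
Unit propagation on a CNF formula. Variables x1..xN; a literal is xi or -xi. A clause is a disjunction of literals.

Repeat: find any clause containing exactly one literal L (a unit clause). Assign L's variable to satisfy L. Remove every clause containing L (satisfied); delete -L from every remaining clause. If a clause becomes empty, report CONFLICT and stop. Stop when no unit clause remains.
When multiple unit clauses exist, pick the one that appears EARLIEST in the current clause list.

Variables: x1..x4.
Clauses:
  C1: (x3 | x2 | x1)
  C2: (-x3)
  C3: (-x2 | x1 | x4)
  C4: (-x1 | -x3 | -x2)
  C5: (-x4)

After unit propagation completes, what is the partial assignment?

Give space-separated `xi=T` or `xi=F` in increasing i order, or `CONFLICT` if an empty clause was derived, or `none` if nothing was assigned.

Answer: x3=F x4=F

Derivation:
unit clause [-3] forces x3=F; simplify:
  drop 3 from [3, 2, 1] -> [2, 1]
  satisfied 2 clause(s); 3 remain; assigned so far: [3]
unit clause [-4] forces x4=F; simplify:
  drop 4 from [-2, 1, 4] -> [-2, 1]
  satisfied 1 clause(s); 2 remain; assigned so far: [3, 4]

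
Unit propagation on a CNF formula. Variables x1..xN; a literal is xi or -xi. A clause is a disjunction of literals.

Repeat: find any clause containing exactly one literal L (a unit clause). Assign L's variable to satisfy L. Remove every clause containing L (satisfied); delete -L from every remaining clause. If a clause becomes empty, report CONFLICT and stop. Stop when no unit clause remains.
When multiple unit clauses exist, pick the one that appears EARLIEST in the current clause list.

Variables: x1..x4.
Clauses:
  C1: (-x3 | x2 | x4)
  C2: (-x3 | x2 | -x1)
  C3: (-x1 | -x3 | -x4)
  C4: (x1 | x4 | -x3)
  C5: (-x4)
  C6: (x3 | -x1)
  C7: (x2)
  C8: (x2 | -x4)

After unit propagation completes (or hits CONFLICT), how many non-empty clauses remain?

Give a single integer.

unit clause [-4] forces x4=F; simplify:
  drop 4 from [-3, 2, 4] -> [-3, 2]
  drop 4 from [1, 4, -3] -> [1, -3]
  satisfied 3 clause(s); 5 remain; assigned so far: [4]
unit clause [2] forces x2=T; simplify:
  satisfied 3 clause(s); 2 remain; assigned so far: [2, 4]

Answer: 2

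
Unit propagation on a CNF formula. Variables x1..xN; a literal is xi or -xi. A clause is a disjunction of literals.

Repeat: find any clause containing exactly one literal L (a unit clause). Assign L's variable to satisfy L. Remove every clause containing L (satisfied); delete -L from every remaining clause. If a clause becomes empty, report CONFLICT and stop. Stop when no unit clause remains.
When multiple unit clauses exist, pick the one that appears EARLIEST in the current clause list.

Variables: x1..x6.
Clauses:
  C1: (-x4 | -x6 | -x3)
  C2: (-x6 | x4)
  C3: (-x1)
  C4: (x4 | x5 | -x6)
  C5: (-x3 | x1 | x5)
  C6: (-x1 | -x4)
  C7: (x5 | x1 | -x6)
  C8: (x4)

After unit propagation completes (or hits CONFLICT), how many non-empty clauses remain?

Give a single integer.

Answer: 3

Derivation:
unit clause [-1] forces x1=F; simplify:
  drop 1 from [-3, 1, 5] -> [-3, 5]
  drop 1 from [5, 1, -6] -> [5, -6]
  satisfied 2 clause(s); 6 remain; assigned so far: [1]
unit clause [4] forces x4=T; simplify:
  drop -4 from [-4, -6, -3] -> [-6, -3]
  satisfied 3 clause(s); 3 remain; assigned so far: [1, 4]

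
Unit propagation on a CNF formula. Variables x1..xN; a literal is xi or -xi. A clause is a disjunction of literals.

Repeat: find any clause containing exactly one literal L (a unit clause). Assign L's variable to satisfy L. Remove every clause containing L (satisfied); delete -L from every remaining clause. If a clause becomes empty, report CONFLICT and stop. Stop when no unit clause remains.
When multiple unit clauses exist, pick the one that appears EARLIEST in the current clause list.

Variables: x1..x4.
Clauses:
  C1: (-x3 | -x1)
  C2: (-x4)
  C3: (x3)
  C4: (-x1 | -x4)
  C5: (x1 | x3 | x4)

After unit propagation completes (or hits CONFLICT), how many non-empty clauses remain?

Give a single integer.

Answer: 0

Derivation:
unit clause [-4] forces x4=F; simplify:
  drop 4 from [1, 3, 4] -> [1, 3]
  satisfied 2 clause(s); 3 remain; assigned so far: [4]
unit clause [3] forces x3=T; simplify:
  drop -3 from [-3, -1] -> [-1]
  satisfied 2 clause(s); 1 remain; assigned so far: [3, 4]
unit clause [-1] forces x1=F; simplify:
  satisfied 1 clause(s); 0 remain; assigned so far: [1, 3, 4]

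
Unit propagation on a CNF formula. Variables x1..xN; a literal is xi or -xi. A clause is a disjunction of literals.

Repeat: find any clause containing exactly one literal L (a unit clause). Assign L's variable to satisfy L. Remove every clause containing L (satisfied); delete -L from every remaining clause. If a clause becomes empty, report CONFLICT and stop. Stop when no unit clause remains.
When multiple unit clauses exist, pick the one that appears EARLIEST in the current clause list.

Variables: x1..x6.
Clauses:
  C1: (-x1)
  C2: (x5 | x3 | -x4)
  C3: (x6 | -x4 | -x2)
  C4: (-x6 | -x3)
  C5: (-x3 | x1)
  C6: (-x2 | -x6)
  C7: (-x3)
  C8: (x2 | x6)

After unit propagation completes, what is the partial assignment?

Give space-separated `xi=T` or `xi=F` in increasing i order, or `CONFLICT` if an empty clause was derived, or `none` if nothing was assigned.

unit clause [-1] forces x1=F; simplify:
  drop 1 from [-3, 1] -> [-3]
  satisfied 1 clause(s); 7 remain; assigned so far: [1]
unit clause [-3] forces x3=F; simplify:
  drop 3 from [5, 3, -4] -> [5, -4]
  satisfied 3 clause(s); 4 remain; assigned so far: [1, 3]

Answer: x1=F x3=F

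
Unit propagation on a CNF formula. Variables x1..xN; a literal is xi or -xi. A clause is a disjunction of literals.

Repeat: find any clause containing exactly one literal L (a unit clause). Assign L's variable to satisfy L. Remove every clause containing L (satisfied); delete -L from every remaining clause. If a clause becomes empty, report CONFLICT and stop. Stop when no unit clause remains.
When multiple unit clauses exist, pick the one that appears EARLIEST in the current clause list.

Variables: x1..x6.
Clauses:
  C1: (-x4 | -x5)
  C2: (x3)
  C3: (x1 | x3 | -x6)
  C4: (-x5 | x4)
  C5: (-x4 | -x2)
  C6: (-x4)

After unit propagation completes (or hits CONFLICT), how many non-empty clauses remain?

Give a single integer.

unit clause [3] forces x3=T; simplify:
  satisfied 2 clause(s); 4 remain; assigned so far: [3]
unit clause [-4] forces x4=F; simplify:
  drop 4 from [-5, 4] -> [-5]
  satisfied 3 clause(s); 1 remain; assigned so far: [3, 4]
unit clause [-5] forces x5=F; simplify:
  satisfied 1 clause(s); 0 remain; assigned so far: [3, 4, 5]

Answer: 0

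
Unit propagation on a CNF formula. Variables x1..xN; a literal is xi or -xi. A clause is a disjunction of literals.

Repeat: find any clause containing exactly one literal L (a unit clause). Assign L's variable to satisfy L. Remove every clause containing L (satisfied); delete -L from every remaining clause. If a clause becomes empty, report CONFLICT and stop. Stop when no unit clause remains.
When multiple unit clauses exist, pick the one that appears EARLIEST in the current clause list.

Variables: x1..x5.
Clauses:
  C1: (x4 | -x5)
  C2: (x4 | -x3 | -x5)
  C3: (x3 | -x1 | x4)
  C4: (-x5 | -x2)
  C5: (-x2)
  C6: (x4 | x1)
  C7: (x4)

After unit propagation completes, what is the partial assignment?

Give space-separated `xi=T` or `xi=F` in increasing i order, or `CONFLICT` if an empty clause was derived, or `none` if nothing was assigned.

Answer: x2=F x4=T

Derivation:
unit clause [-2] forces x2=F; simplify:
  satisfied 2 clause(s); 5 remain; assigned so far: [2]
unit clause [4] forces x4=T; simplify:
  satisfied 5 clause(s); 0 remain; assigned so far: [2, 4]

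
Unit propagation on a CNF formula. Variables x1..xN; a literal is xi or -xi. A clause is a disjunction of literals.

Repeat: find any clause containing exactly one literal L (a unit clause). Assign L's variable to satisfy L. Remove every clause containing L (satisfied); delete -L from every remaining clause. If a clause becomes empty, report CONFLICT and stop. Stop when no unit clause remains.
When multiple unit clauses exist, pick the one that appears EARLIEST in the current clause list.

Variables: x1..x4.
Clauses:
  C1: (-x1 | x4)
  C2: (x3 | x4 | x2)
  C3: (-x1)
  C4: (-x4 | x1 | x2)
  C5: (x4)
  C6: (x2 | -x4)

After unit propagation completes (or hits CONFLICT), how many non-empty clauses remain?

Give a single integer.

Answer: 0

Derivation:
unit clause [-1] forces x1=F; simplify:
  drop 1 from [-4, 1, 2] -> [-4, 2]
  satisfied 2 clause(s); 4 remain; assigned so far: [1]
unit clause [4] forces x4=T; simplify:
  drop -4 from [-4, 2] -> [2]
  drop -4 from [2, -4] -> [2]
  satisfied 2 clause(s); 2 remain; assigned so far: [1, 4]
unit clause [2] forces x2=T; simplify:
  satisfied 2 clause(s); 0 remain; assigned so far: [1, 2, 4]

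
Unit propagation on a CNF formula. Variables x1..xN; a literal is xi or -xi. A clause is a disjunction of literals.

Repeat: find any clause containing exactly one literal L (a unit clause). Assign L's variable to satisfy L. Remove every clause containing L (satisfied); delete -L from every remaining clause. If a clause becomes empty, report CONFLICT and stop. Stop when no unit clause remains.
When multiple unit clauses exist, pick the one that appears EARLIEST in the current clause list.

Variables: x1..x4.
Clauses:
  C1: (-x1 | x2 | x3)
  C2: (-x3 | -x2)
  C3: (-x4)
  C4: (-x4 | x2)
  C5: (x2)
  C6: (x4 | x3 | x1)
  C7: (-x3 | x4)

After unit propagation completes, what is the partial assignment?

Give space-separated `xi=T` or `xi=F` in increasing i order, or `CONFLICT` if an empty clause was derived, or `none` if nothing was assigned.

unit clause [-4] forces x4=F; simplify:
  drop 4 from [4, 3, 1] -> [3, 1]
  drop 4 from [-3, 4] -> [-3]
  satisfied 2 clause(s); 5 remain; assigned so far: [4]
unit clause [2] forces x2=T; simplify:
  drop -2 from [-3, -2] -> [-3]
  satisfied 2 clause(s); 3 remain; assigned so far: [2, 4]
unit clause [-3] forces x3=F; simplify:
  drop 3 from [3, 1] -> [1]
  satisfied 2 clause(s); 1 remain; assigned so far: [2, 3, 4]
unit clause [1] forces x1=T; simplify:
  satisfied 1 clause(s); 0 remain; assigned so far: [1, 2, 3, 4]

Answer: x1=T x2=T x3=F x4=F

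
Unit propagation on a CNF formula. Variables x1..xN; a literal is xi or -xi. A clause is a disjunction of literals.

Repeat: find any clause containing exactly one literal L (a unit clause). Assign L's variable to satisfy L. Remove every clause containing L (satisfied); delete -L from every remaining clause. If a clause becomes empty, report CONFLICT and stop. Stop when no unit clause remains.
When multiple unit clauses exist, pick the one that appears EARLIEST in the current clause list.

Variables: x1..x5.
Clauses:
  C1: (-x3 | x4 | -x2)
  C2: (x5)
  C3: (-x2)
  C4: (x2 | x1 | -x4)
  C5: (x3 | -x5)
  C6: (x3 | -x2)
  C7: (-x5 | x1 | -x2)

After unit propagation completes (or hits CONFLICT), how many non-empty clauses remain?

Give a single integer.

unit clause [5] forces x5=T; simplify:
  drop -5 from [3, -5] -> [3]
  drop -5 from [-5, 1, -2] -> [1, -2]
  satisfied 1 clause(s); 6 remain; assigned so far: [5]
unit clause [-2] forces x2=F; simplify:
  drop 2 from [2, 1, -4] -> [1, -4]
  satisfied 4 clause(s); 2 remain; assigned so far: [2, 5]
unit clause [3] forces x3=T; simplify:
  satisfied 1 clause(s); 1 remain; assigned so far: [2, 3, 5]

Answer: 1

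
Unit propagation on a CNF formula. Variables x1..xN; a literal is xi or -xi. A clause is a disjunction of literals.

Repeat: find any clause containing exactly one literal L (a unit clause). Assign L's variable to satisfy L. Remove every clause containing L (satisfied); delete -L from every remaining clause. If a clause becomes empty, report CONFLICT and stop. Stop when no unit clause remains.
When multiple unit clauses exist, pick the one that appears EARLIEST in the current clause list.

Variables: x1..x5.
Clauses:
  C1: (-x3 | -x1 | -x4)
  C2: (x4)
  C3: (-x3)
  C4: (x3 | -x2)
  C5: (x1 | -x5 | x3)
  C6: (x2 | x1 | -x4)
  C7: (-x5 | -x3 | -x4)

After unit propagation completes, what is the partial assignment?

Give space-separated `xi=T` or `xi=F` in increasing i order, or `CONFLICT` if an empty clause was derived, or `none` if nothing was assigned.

Answer: x1=T x2=F x3=F x4=T

Derivation:
unit clause [4] forces x4=T; simplify:
  drop -4 from [-3, -1, -4] -> [-3, -1]
  drop -4 from [2, 1, -4] -> [2, 1]
  drop -4 from [-5, -3, -4] -> [-5, -3]
  satisfied 1 clause(s); 6 remain; assigned so far: [4]
unit clause [-3] forces x3=F; simplify:
  drop 3 from [3, -2] -> [-2]
  drop 3 from [1, -5, 3] -> [1, -5]
  satisfied 3 clause(s); 3 remain; assigned so far: [3, 4]
unit clause [-2] forces x2=F; simplify:
  drop 2 from [2, 1] -> [1]
  satisfied 1 clause(s); 2 remain; assigned so far: [2, 3, 4]
unit clause [1] forces x1=T; simplify:
  satisfied 2 clause(s); 0 remain; assigned so far: [1, 2, 3, 4]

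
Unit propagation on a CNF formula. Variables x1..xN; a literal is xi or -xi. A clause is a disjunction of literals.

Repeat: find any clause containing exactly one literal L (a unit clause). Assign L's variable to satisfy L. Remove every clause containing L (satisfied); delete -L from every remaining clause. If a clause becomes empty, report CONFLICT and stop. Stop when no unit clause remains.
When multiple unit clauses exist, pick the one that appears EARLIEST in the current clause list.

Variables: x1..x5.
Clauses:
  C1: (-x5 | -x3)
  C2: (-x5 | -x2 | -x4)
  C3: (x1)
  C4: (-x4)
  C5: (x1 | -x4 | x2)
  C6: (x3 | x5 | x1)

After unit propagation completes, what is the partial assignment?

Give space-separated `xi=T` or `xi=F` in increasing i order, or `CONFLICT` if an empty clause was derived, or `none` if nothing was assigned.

Answer: x1=T x4=F

Derivation:
unit clause [1] forces x1=T; simplify:
  satisfied 3 clause(s); 3 remain; assigned so far: [1]
unit clause [-4] forces x4=F; simplify:
  satisfied 2 clause(s); 1 remain; assigned so far: [1, 4]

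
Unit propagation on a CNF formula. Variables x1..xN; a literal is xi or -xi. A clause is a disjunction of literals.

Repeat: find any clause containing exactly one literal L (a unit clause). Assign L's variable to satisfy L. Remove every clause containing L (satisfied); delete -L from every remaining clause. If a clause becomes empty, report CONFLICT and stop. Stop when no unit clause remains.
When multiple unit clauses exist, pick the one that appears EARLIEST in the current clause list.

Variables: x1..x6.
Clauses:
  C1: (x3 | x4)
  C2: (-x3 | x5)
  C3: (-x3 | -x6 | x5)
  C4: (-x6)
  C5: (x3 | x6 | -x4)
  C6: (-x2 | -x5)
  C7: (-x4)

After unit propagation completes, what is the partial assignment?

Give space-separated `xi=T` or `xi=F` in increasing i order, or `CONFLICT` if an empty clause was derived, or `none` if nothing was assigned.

Answer: x2=F x3=T x4=F x5=T x6=F

Derivation:
unit clause [-6] forces x6=F; simplify:
  drop 6 from [3, 6, -4] -> [3, -4]
  satisfied 2 clause(s); 5 remain; assigned so far: [6]
unit clause [-4] forces x4=F; simplify:
  drop 4 from [3, 4] -> [3]
  satisfied 2 clause(s); 3 remain; assigned so far: [4, 6]
unit clause [3] forces x3=T; simplify:
  drop -3 from [-3, 5] -> [5]
  satisfied 1 clause(s); 2 remain; assigned so far: [3, 4, 6]
unit clause [5] forces x5=T; simplify:
  drop -5 from [-2, -5] -> [-2]
  satisfied 1 clause(s); 1 remain; assigned so far: [3, 4, 5, 6]
unit clause [-2] forces x2=F; simplify:
  satisfied 1 clause(s); 0 remain; assigned so far: [2, 3, 4, 5, 6]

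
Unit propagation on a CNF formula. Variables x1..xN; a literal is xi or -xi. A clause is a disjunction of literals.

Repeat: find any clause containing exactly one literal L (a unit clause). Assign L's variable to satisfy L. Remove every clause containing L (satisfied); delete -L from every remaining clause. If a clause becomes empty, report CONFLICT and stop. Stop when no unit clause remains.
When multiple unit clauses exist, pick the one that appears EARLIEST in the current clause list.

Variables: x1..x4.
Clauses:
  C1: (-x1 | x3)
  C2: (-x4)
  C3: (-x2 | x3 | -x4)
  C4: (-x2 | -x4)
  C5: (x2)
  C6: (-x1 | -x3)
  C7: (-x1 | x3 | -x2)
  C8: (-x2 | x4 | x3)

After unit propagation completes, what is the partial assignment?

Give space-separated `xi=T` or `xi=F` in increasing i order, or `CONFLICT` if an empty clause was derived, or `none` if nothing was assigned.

unit clause [-4] forces x4=F; simplify:
  drop 4 from [-2, 4, 3] -> [-2, 3]
  satisfied 3 clause(s); 5 remain; assigned so far: [4]
unit clause [2] forces x2=T; simplify:
  drop -2 from [-1, 3, -2] -> [-1, 3]
  drop -2 from [-2, 3] -> [3]
  satisfied 1 clause(s); 4 remain; assigned so far: [2, 4]
unit clause [3] forces x3=T; simplify:
  drop -3 from [-1, -3] -> [-1]
  satisfied 3 clause(s); 1 remain; assigned so far: [2, 3, 4]
unit clause [-1] forces x1=F; simplify:
  satisfied 1 clause(s); 0 remain; assigned so far: [1, 2, 3, 4]

Answer: x1=F x2=T x3=T x4=F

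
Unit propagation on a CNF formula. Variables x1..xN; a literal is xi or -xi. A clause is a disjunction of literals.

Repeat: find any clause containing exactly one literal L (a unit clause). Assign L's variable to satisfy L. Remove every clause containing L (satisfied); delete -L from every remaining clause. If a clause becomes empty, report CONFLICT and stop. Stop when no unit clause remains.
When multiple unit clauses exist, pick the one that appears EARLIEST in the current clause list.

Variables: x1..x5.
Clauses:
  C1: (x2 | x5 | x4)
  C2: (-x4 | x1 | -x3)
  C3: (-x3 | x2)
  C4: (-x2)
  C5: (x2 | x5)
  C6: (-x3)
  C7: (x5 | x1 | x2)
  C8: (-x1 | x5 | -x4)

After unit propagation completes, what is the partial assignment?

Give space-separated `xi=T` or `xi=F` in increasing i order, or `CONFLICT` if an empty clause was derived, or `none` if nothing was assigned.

Answer: x2=F x3=F x5=T

Derivation:
unit clause [-2] forces x2=F; simplify:
  drop 2 from [2, 5, 4] -> [5, 4]
  drop 2 from [-3, 2] -> [-3]
  drop 2 from [2, 5] -> [5]
  drop 2 from [5, 1, 2] -> [5, 1]
  satisfied 1 clause(s); 7 remain; assigned so far: [2]
unit clause [-3] forces x3=F; simplify:
  satisfied 3 clause(s); 4 remain; assigned so far: [2, 3]
unit clause [5] forces x5=T; simplify:
  satisfied 4 clause(s); 0 remain; assigned so far: [2, 3, 5]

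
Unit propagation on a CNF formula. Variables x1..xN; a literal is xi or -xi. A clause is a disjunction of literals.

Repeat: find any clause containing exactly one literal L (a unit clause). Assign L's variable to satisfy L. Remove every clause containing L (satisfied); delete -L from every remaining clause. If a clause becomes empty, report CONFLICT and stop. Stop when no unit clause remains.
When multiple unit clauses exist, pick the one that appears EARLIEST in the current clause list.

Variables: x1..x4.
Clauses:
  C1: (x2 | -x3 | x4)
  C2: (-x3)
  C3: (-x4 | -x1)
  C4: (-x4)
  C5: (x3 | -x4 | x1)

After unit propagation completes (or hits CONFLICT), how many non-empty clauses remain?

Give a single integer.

unit clause [-3] forces x3=F; simplify:
  drop 3 from [3, -4, 1] -> [-4, 1]
  satisfied 2 clause(s); 3 remain; assigned so far: [3]
unit clause [-4] forces x4=F; simplify:
  satisfied 3 clause(s); 0 remain; assigned so far: [3, 4]

Answer: 0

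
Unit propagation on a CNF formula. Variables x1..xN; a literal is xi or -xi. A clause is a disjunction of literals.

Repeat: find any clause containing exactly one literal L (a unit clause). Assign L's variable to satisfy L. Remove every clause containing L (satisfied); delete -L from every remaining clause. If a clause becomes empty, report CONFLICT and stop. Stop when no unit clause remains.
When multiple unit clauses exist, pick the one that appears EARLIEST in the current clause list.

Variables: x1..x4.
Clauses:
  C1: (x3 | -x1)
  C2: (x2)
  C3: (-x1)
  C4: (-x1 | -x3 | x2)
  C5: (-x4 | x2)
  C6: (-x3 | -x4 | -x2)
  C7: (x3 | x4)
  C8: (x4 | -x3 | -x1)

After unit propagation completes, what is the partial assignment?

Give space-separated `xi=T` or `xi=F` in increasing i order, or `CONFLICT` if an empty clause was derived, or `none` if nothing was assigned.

unit clause [2] forces x2=T; simplify:
  drop -2 from [-3, -4, -2] -> [-3, -4]
  satisfied 3 clause(s); 5 remain; assigned so far: [2]
unit clause [-1] forces x1=F; simplify:
  satisfied 3 clause(s); 2 remain; assigned so far: [1, 2]

Answer: x1=F x2=T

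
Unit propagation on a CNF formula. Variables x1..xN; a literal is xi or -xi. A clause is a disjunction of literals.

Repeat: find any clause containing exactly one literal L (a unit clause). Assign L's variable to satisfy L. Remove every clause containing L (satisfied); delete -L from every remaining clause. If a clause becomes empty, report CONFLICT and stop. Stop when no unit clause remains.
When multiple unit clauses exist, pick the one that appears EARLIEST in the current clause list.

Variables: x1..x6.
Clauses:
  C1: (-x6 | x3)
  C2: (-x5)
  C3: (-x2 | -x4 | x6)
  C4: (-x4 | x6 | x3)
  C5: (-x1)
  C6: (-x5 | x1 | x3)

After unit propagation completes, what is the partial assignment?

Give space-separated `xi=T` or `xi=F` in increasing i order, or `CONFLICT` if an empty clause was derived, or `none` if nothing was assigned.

unit clause [-5] forces x5=F; simplify:
  satisfied 2 clause(s); 4 remain; assigned so far: [5]
unit clause [-1] forces x1=F; simplify:
  satisfied 1 clause(s); 3 remain; assigned so far: [1, 5]

Answer: x1=F x5=F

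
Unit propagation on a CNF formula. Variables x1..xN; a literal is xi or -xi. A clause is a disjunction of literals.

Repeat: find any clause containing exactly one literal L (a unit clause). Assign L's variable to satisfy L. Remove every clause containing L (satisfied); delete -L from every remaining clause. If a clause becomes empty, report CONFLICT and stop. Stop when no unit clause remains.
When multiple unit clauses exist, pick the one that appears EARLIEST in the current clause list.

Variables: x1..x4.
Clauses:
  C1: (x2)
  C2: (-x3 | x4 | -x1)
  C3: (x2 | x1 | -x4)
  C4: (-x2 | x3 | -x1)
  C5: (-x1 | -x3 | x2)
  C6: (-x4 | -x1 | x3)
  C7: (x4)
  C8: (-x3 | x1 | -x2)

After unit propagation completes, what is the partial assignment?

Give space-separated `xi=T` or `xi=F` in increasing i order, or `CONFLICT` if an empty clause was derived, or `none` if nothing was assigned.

unit clause [2] forces x2=T; simplify:
  drop -2 from [-2, 3, -1] -> [3, -1]
  drop -2 from [-3, 1, -2] -> [-3, 1]
  satisfied 3 clause(s); 5 remain; assigned so far: [2]
unit clause [4] forces x4=T; simplify:
  drop -4 from [-4, -1, 3] -> [-1, 3]
  satisfied 2 clause(s); 3 remain; assigned so far: [2, 4]

Answer: x2=T x4=T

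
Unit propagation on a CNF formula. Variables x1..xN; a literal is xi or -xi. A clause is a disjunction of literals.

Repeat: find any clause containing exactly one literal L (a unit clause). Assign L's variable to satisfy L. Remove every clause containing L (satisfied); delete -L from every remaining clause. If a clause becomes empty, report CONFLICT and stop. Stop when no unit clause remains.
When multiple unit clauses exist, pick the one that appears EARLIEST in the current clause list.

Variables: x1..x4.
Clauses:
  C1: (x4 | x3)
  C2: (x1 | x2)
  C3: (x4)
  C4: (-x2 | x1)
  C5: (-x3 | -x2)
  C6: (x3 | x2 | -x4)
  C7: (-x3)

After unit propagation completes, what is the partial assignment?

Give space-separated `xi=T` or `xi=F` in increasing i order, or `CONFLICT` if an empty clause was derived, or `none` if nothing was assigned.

Answer: x1=T x2=T x3=F x4=T

Derivation:
unit clause [4] forces x4=T; simplify:
  drop -4 from [3, 2, -4] -> [3, 2]
  satisfied 2 clause(s); 5 remain; assigned so far: [4]
unit clause [-3] forces x3=F; simplify:
  drop 3 from [3, 2] -> [2]
  satisfied 2 clause(s); 3 remain; assigned so far: [3, 4]
unit clause [2] forces x2=T; simplify:
  drop -2 from [-2, 1] -> [1]
  satisfied 2 clause(s); 1 remain; assigned so far: [2, 3, 4]
unit clause [1] forces x1=T; simplify:
  satisfied 1 clause(s); 0 remain; assigned so far: [1, 2, 3, 4]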